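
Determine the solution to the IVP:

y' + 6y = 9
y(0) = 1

General solution: y = 3/2 + Ce^(-6x)
Applying y(0) = 1: C = 1 - 3/2 = -1/2
Particular solution: y = 3/2 - (1/2)e^(-6x)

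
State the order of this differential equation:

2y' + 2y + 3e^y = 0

The order is 1 (highest derivative is of order 1).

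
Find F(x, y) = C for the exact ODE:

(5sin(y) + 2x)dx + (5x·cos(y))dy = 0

Verify exactness: ∂M/∂y = ∂N/∂x ✓
Find F(x,y) such that ∂F/∂x = M, ∂F/∂y = N
Solution: 5x·sin(y) + x² = C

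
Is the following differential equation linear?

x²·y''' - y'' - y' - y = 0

Yes. Linear (y and its derivatives appear to the first power only, no products of y terms)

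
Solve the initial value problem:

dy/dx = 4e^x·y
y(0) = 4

General solution: y = Ce^(4e^x)
Applying IC y(0) = 4:
Particular solution: y = 4e^(4(e^x - 1))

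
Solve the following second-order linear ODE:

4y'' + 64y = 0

Characteristic equation: 4r² + 64 = 0
Divide by 4: r² + 16 = 0
Roots: r = ±4i (complex conjugates)
General solution: y = C₁cos(4x) + C₂sin(4x)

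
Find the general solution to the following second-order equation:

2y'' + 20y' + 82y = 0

Characteristic equation: 2r² + 20r + 82 = 0
Divide by 2: r² + 10r + 41 = 0
Roots: r = -5 ± 4i (complex conjugates)
General solution: y = e^(-5x)(C₁cos(4x) + C₂sin(4x))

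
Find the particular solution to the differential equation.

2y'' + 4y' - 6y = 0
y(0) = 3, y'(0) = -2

General solution: y = C₁e^x + C₂e^(-3x)
Applying ICs: C₁ = 7/4, C₂ = 5/4
Particular solution: y = (7/4)e^x + (5/4)e^(-3x)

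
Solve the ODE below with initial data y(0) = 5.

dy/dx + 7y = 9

General solution: y = 9/7 + Ce^(-7x)
Applying y(0) = 5: C = 5 - 9/7 = 26/7
Particular solution: y = 9/7 + (26/7)e^(-7x)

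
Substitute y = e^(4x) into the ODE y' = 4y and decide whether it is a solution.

Verification:
y = e^(4x)
y' = 4e^(4x)
4y = 4e^(4x)
y' = 4y ✓

Yes, it is a solution.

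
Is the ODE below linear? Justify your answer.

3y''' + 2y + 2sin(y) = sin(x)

No. Nonlinear (sin(y) is nonlinear in y)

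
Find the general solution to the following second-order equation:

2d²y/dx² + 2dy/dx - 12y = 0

Characteristic equation: 2r² + 2r - 12 = 0
Divide by 2: r² + r - 6 = 0
Roots: r = 2, -3 (distinct real)
General solution: y = C₁e^(2x) + C₂e^(-3x)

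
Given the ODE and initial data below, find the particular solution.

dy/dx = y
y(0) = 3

General solution: y = Ce^x
Applying IC y(0) = 3:
Particular solution: y = 3e^x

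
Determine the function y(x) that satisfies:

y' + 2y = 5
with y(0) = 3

General solution: y = 5/2 + Ce^(-2x)
Applying y(0) = 3: C = 3 - 5/2 = 1/2
Particular solution: y = 5/2 + (1/2)e^(-2x)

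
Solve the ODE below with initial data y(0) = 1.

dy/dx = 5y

General solution: y = Ce^(5x)
Applying IC y(0) = 1:
Particular solution: y = e^(5x)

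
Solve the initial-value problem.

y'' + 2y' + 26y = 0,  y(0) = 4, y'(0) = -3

General solution: y = e^(-x)(C₁cos(5x) + C₂sin(5x))
Complex roots r = -1 ± 5i
Applying ICs: C₁ = 4, C₂ = 1/5
Particular solution: y = e^(-x)(4cos(5x) + (1/5)sin(5x))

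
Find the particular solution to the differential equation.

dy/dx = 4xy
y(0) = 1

General solution: y = Ce^(2x²)
Applying IC y(0) = 1:
Particular solution: y = e^(2x²)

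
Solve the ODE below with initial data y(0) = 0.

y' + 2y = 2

General solution: y = 1 + Ce^(-2x)
Applying y(0) = 0: C = 0 - 1 = -1
Particular solution: y = 1 - e^(-2x)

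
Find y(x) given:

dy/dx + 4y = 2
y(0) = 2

General solution: y = 1/2 + Ce^(-4x)
Applying y(0) = 2: C = 2 - 1/2 = 3/2
Particular solution: y = 1/2 + (3/2)e^(-4x)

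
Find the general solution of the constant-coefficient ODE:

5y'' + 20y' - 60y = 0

Characteristic equation: 5r² + 20r - 60 = 0
Divide by 5: r² + 4r - 12 = 0
Roots: r = 2, -6 (distinct real)
General solution: y = C₁e^(2x) + C₂e^(-6x)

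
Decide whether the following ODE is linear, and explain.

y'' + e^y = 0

Nonlinear (e^y is nonlinear in y)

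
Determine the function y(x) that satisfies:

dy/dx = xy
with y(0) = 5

General solution: y = Ce^(x²/2)
Applying IC y(0) = 5:
Particular solution: y = 5e^(x²/2)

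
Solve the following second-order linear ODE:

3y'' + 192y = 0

Characteristic equation: 3r² + 192 = 0
Divide by 3: r² + 64 = 0
Roots: r = ±8i (complex conjugates)
General solution: y = C₁cos(8x) + C₂sin(8x)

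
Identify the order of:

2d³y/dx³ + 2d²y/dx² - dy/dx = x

The order is 3 (highest derivative is of order 3).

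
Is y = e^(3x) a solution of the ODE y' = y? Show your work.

Verification:
y = e^(3x)
y' = 3e^(3x)
But y = e^(3x)
y' ≠ y — the derivative does not match

No, it is not a solution.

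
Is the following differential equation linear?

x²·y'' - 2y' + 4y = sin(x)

Yes. Linear (y and its derivatives appear to the first power only, no products of y terms)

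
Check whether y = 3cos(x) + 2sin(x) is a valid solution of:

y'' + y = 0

Verification:
y'' = -3cos(x) - 2sin(x)
y'' + y = 0 ✓

Yes, it is a solution.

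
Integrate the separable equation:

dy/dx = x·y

Separating variables and integrating:
ln|y| = x^2/2 + C

General solution: y = Ce^(x^2/2)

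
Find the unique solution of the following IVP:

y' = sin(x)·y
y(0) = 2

General solution: y = Ce^(-cos(x))
Applying IC y(0) = 2:
Particular solution: y = 2e^(1-cos(x))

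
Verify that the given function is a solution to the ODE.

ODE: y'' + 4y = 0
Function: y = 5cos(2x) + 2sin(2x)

Verification:
y'' = -20cos(2x) - 8sin(2x)
y'' + 4y = 0 ✓

Yes, it is a solution.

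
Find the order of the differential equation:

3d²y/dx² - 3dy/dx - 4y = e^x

The order is 2 (highest derivative is of order 2).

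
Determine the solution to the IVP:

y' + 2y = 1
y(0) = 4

General solution: y = 1/2 + Ce^(-2x)
Applying y(0) = 4: C = 4 - 1/2 = 7/2
Particular solution: y = 1/2 + (7/2)e^(-2x)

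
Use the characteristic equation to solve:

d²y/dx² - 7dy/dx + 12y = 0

Characteristic equation: r² - 7r + 12 = 0
Roots: r = 3, 4 (distinct real)
General solution: y = C₁e^(3x) + C₂e^(4x)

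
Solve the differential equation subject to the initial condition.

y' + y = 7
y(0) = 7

General solution: y = 7 + Ce^(-x)
Applying y(0) = 7: C = 7 - 7 = 0
Particular solution: y = 7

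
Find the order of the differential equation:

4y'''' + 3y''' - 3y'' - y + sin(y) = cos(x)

The order is 4 (highest derivative is of order 4).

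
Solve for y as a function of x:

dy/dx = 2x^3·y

Separating variables and integrating:
ln|y| = x^4/2 + C

General solution: y = Ce^(x^4/2)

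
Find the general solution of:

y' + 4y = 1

Using integrating factor method:

General solution: y = 1/4 + Ce^(-4x)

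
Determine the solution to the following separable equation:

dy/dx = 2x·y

Separating variables and integrating:
ln|y| = x^2 + C

General solution: y = Ce^(x^2)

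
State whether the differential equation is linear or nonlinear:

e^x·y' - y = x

Linear (y and its derivatives appear to the first power only, no products of y terms)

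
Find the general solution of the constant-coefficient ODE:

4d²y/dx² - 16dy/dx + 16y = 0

Characteristic equation: 4r² - 16r + 16 = 0
Divide by 4: r² - 4r + 4 = 0
Factored: (r - 2)² = 0
Repeated root: r = 2
General solution: y = (C₁ + C₂x)e^(2x)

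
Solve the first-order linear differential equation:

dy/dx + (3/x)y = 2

Using integrating factor method:

General solution: y = (1/2)x + Cx^(-3)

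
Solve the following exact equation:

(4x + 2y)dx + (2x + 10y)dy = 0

Verify exactness: ∂M/∂y = ∂N/∂x ✓
Find F(x,y) such that ∂F/∂x = M, ∂F/∂y = N
Solution: 2x² + 2xy + 5y² = C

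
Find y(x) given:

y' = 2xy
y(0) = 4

General solution: y = Ce^(x²)
Applying IC y(0) = 4:
Particular solution: y = 4e^(x²)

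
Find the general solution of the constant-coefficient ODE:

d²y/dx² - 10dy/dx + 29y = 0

Characteristic equation: r² - 10r + 29 = 0
Roots: r = 5 ± 2i (complex conjugates)
General solution: y = e^(5x)(C₁cos(2x) + C₂sin(2x))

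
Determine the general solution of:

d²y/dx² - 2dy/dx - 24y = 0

Characteristic equation: r² - 2r - 24 = 0
Roots: r = 6, -4 (distinct real)
General solution: y = C₁e^(6x) + C₂e^(-4x)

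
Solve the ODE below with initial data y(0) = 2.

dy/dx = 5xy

General solution: y = Ce^(5x²/2)
Applying IC y(0) = 2:
Particular solution: y = 2e^(5x²/2)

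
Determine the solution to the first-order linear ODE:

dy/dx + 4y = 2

Using integrating factor method:

General solution: y = 1/2 + Ce^(-4x)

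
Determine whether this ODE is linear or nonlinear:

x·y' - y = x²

Linear (y and its derivatives appear to the first power only, no products of y terms)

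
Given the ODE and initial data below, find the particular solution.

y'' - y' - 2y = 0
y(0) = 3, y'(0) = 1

General solution: y = C₁e^(2x) + C₂e^(-x)
Applying ICs: C₁ = 4/3, C₂ = 5/3
Particular solution: y = (4/3)e^(2x) + (5/3)e^(-x)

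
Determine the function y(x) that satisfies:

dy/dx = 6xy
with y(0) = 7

General solution: y = Ce^(3x²)
Applying IC y(0) = 7:
Particular solution: y = 7e^(3x²)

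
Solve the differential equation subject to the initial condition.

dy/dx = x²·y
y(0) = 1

General solution: y = Ce^(x³/3)
Applying IC y(0) = 1:
Particular solution: y = e^(x³/3)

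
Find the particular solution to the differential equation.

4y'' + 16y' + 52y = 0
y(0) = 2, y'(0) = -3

General solution: y = e^(-2x)(C₁cos(3x) + C₂sin(3x))
Complex roots r = -2 ± 3i
Applying ICs: C₁ = 2, C₂ = 1/3
Particular solution: y = e^(-2x)(2cos(3x) + (1/3)sin(3x))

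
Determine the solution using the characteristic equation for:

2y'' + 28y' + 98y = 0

Characteristic equation: 2r² + 28r + 98 = 0
Divide by 2: r² + 14r + 49 = 0
Factored: (r + 7)² = 0
Repeated root: r = -7
General solution: y = (C₁ + C₂x)e^(-7x)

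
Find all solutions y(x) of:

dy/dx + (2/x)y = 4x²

Using integrating factor method:

General solution: y = (4/5)x^3 + Cx^(-2)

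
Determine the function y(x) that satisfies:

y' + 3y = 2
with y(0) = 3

General solution: y = 2/3 + Ce^(-3x)
Applying y(0) = 3: C = 3 - 2/3 = 7/3
Particular solution: y = 2/3 + (7/3)e^(-3x)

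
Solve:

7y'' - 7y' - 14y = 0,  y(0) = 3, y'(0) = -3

General solution: y = C₁e^(2x) + C₂e^(-x)
Applying ICs: C₁ = 0, C₂ = 3
Particular solution: y = 3e^(-x)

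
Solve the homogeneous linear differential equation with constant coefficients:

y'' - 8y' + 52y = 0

Characteristic equation: r² - 8r + 52 = 0
Roots: r = 4 ± 6i (complex conjugates)
General solution: y = e^(4x)(C₁cos(6x) + C₂sin(6x))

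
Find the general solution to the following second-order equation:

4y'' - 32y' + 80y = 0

Characteristic equation: 4r² - 32r + 80 = 0
Divide by 4: r² - 8r + 20 = 0
Roots: r = 4 ± 2i (complex conjugates)
General solution: y = e^(4x)(C₁cos(2x) + C₂sin(2x))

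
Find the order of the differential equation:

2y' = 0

The order is 1 (highest derivative is of order 1).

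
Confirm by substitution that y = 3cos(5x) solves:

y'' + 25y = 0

Verification:
y'' = -75cos(5x)
y'' + 25y = 0 ✓

Yes, it is a solution.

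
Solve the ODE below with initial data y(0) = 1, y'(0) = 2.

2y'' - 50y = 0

General solution: y = C₁e^(5x) + C₂e^(-5x)
Applying ICs: C₁ = 7/10, C₂ = 3/10
Particular solution: y = (7/10)e^(5x) + (3/10)e^(-5x)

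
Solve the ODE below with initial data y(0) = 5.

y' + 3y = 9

General solution: y = 3 + Ce^(-3x)
Applying y(0) = 5: C = 5 - 3 = 2
Particular solution: y = 3 + 2e^(-3x)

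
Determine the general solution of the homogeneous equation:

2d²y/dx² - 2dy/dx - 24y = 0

Characteristic equation: 2r² - 2r - 24 = 0
Divide by 2: r² - r - 12 = 0
Roots: r = 4, -3 (distinct real)
General solution: y = C₁e^(4x) + C₂e^(-3x)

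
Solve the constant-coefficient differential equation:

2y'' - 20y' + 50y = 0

Characteristic equation: 2r² - 20r + 50 = 0
Divide by 2: r² - 10r + 25 = 0
Factored: (r - 5)² = 0
Repeated root: r = 5
General solution: y = (C₁ + C₂x)e^(5x)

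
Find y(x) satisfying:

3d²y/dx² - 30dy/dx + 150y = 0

Characteristic equation: 3r² - 30r + 150 = 0
Divide by 3: r² - 10r + 50 = 0
Roots: r = 5 ± 5i (complex conjugates)
General solution: y = e^(5x)(C₁cos(5x) + C₂sin(5x))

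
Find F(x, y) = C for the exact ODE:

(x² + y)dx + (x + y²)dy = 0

Verify exactness: ∂M/∂y = ∂N/∂x ✓
Find F(x,y) such that ∂F/∂x = M, ∂F/∂y = N
Solution: x³/3 + xy + y³/3 = C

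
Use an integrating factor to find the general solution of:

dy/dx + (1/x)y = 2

Using integrating factor method:

General solution: y = x + C/x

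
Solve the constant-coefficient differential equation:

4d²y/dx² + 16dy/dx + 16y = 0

Characteristic equation: 4r² + 16r + 16 = 0
Divide by 4: r² + 4r + 4 = 0
Factored: (r + 2)² = 0
Repeated root: r = -2
General solution: y = (C₁ + C₂x)e^(-2x)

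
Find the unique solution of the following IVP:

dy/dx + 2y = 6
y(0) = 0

General solution: y = 3 + Ce^(-2x)
Applying y(0) = 0: C = 0 - 3 = -3
Particular solution: y = 3 - 3e^(-2x)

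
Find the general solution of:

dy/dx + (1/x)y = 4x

Using integrating factor method:

General solution: y = (4/3)x^2 + C/x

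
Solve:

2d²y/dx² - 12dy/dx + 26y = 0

Characteristic equation: 2r² - 12r + 26 = 0
Divide by 2: r² - 6r + 13 = 0
Roots: r = 3 ± 2i (complex conjugates)
General solution: y = e^(3x)(C₁cos(2x) + C₂sin(2x))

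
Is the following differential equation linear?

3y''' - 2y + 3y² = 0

No. Nonlinear (y² term)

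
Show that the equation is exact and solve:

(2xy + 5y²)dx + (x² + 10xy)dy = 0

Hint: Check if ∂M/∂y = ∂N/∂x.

Verify exactness: ∂M/∂y = ∂N/∂x ✓
Find F(x,y) such that ∂F/∂x = M, ∂F/∂y = N
Solution: x²y + 5xy² = C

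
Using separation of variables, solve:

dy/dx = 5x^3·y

Separating variables and integrating:
ln|y| = 5x^4/4 + C

General solution: y = Ce^(5x^4/4)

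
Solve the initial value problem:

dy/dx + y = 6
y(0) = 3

General solution: y = 6 + Ce^(-x)
Applying y(0) = 3: C = 3 - 6 = -3
Particular solution: y = 6 - 3e^(-x)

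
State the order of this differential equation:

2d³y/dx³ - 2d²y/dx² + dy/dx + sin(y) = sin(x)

The order is 3 (highest derivative is of order 3).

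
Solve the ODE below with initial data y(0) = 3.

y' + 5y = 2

General solution: y = 2/5 + Ce^(-5x)
Applying y(0) = 3: C = 3 - 2/5 = 13/5
Particular solution: y = 2/5 + (13/5)e^(-5x)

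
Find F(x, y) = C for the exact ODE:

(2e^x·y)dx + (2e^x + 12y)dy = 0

Verify exactness: ∂M/∂y = ∂N/∂x ✓
Find F(x,y) such that ∂F/∂x = M, ∂F/∂y = N
Solution: 2e^x·y + 6y² = C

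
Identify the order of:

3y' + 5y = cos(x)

The order is 1 (highest derivative is of order 1).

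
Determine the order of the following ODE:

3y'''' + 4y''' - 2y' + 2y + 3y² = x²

The order is 4 (highest derivative is of order 4).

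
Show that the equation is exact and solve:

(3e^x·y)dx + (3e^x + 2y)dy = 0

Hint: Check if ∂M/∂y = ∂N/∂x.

Verify exactness: ∂M/∂y = ∂N/∂x ✓
Find F(x,y) such that ∂F/∂x = M, ∂F/∂y = N
Solution: 3e^x·y + y² = C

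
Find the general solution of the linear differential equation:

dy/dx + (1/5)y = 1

Using integrating factor method:

General solution: y = 5 + Ce^(-x/5)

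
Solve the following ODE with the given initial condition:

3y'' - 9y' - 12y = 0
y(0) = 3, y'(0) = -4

General solution: y = C₁e^(4x) + C₂e^(-x)
Applying ICs: C₁ = -1/5, C₂ = 16/5
Particular solution: y = -(1/5)e^(4x) + (16/5)e^(-x)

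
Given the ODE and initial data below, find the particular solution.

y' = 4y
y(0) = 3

General solution: y = Ce^(4x)
Applying IC y(0) = 3:
Particular solution: y = 3e^(4x)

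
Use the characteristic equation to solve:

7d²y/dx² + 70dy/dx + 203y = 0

Characteristic equation: 7r² + 70r + 203 = 0
Divide by 7: r² + 10r + 29 = 0
Roots: r = -5 ± 2i (complex conjugates)
General solution: y = e^(-5x)(C₁cos(2x) + C₂sin(2x))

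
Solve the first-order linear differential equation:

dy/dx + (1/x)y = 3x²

Using integrating factor method:

General solution: y = (3/4)x^3 + C/x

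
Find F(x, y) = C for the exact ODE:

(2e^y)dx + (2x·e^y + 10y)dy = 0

Verify exactness: ∂M/∂y = ∂N/∂x ✓
Find F(x,y) such that ∂F/∂x = M, ∂F/∂y = N
Solution: 2x·e^y + 5y² = C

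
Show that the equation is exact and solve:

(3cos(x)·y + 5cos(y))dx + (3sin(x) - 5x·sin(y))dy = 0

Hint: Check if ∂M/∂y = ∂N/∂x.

Verify exactness: ∂M/∂y = ∂N/∂x ✓
Find F(x,y) such that ∂F/∂x = M, ∂F/∂y = N
Solution: 3sin(x)·y + 5x·cos(y) = C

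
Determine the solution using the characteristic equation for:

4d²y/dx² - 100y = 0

Characteristic equation: 4r² - 100 = 0
Divide by 4: r² - 25 = 0
Roots: r = 5, -5 (distinct real)
General solution: y = C₁e^(5x) + C₂e^(-5x)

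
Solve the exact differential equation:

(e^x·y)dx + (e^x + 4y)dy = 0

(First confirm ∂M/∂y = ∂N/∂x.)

Verify exactness: ∂M/∂y = ∂N/∂x ✓
Find F(x,y) such that ∂F/∂x = M, ∂F/∂y = N
Solution: e^x·y + 2y² = C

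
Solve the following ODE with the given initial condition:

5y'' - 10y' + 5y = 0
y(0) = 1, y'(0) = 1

General solution: y = (C₁ + C₂x)e^x
Repeated root r = 1
Applying ICs: C₁ = 1, C₂ = 0
Particular solution: y = e^x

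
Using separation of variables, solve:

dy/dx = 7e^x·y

Separating variables and integrating:
ln|y| = 7e^x + C

General solution: y = Ce^(7e^x)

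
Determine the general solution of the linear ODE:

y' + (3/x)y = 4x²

Using integrating factor method:

General solution: y = (2/3)x^3 + Cx^(-3)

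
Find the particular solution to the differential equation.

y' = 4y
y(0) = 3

General solution: y = Ce^(4x)
Applying IC y(0) = 3:
Particular solution: y = 3e^(4x)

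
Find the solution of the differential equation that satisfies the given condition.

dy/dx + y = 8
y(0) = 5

General solution: y = 8 + Ce^(-x)
Applying y(0) = 5: C = 5 - 8 = -3
Particular solution: y = 8 - 3e^(-x)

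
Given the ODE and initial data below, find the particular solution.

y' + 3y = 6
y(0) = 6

General solution: y = 2 + Ce^(-3x)
Applying y(0) = 6: C = 6 - 2 = 4
Particular solution: y = 2 + 4e^(-3x)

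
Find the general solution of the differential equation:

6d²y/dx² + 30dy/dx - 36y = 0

Characteristic equation: 6r² + 30r - 36 = 0
Divide by 6: r² + 5r - 6 = 0
Roots: r = 1, -6 (distinct real)
General solution: y = C₁e^x + C₂e^(-6x)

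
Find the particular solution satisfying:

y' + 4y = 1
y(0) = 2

General solution: y = 1/4 + Ce^(-4x)
Applying y(0) = 2: C = 2 - 1/4 = 7/4
Particular solution: y = 1/4 + (7/4)e^(-4x)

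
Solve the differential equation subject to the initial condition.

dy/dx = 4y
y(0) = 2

General solution: y = Ce^(4x)
Applying IC y(0) = 2:
Particular solution: y = 2e^(4x)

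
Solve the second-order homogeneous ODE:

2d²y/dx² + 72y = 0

Characteristic equation: 2r² + 72 = 0
Divide by 2: r² + 36 = 0
Roots: r = ±6i (complex conjugates)
General solution: y = C₁cos(6x) + C₂sin(6x)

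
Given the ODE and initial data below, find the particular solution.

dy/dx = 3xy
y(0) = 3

General solution: y = Ce^(3x²/2)
Applying IC y(0) = 3:
Particular solution: y = 3e^(3x²/2)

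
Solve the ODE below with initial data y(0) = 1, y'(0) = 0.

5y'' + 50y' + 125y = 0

General solution: y = (C₁ + C₂x)e^(-5x)
Repeated root r = -5
Applying ICs: C₁ = 1, C₂ = 5
Particular solution: y = (1 + 5x)e^(-5x)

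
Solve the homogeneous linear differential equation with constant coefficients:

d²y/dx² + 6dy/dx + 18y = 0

Characteristic equation: r² + 6r + 18 = 0
Roots: r = -3 ± 3i (complex conjugates)
General solution: y = e^(-3x)(C₁cos(3x) + C₂sin(3x))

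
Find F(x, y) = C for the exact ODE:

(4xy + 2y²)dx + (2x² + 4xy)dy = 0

Verify exactness: ∂M/∂y = ∂N/∂x ✓
Find F(x,y) such that ∂F/∂x = M, ∂F/∂y = N
Solution: 2x²y + 2xy² = C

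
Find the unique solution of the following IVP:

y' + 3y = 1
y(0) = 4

General solution: y = 1/3 + Ce^(-3x)
Applying y(0) = 4: C = 4 - 1/3 = 11/3
Particular solution: y = 1/3 + (11/3)e^(-3x)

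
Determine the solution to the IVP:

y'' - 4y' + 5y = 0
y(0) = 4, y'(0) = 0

General solution: y = e^(2x)(C₁cos(x) + C₂sin(x))
Complex roots r = 2 ± i
Applying ICs: C₁ = 4, C₂ = -8
Particular solution: y = e^(2x)(4cos(x) - 8sin(x))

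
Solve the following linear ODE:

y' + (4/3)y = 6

Using integrating factor method:

General solution: y = 9/2 + Ce^(-4x/3)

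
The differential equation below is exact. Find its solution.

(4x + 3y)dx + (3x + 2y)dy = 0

Verify exactness: ∂M/∂y = ∂N/∂x ✓
Find F(x,y) such that ∂F/∂x = M, ∂F/∂y = N
Solution: 2x² + 3xy + y² = C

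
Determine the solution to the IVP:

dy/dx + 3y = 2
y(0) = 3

General solution: y = 2/3 + Ce^(-3x)
Applying y(0) = 3: C = 3 - 2/3 = 7/3
Particular solution: y = 2/3 + (7/3)e^(-3x)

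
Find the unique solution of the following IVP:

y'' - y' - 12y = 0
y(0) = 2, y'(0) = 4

General solution: y = C₁e^(4x) + C₂e^(-3x)
Applying ICs: C₁ = 10/7, C₂ = 4/7
Particular solution: y = (10/7)e^(4x) + (4/7)e^(-3x)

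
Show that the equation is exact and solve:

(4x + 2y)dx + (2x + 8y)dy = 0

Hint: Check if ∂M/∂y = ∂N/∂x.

Verify exactness: ∂M/∂y = ∂N/∂x ✓
Find F(x,y) such that ∂F/∂x = M, ∂F/∂y = N
Solution: 2x² + 2xy + 4y² = C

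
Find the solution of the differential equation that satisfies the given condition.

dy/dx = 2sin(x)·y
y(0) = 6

General solution: y = Ce^(-2cos(x))
Applying IC y(0) = 6:
Particular solution: y = 6e^(2(1-cos(x)))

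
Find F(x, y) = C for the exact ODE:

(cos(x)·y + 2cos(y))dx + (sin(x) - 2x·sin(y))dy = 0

Verify exactness: ∂M/∂y = ∂N/∂x ✓
Find F(x,y) such that ∂F/∂x = M, ∂F/∂y = N
Solution: sin(x)·y + 2x·cos(y) = C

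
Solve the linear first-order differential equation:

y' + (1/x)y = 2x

Using integrating factor method:

General solution: y = (2/3)x^2 + C/x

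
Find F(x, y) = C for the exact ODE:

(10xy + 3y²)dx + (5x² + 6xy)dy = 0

Verify exactness: ∂M/∂y = ∂N/∂x ✓
Find F(x,y) such that ∂F/∂x = M, ∂F/∂y = N
Solution: 5x²y + 3xy² = C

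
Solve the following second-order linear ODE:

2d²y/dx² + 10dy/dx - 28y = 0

Characteristic equation: 2r² + 10r - 28 = 0
Divide by 2: r² + 5r - 14 = 0
Roots: r = 2, -7 (distinct real)
General solution: y = C₁e^(2x) + C₂e^(-7x)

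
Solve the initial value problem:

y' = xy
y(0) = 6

General solution: y = Ce^(x²/2)
Applying IC y(0) = 6:
Particular solution: y = 6e^(x²/2)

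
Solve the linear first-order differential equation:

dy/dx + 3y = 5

Using integrating factor method:

General solution: y = 5/3 + Ce^(-3x)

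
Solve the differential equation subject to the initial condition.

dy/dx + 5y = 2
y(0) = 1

General solution: y = 2/5 + Ce^(-5x)
Applying y(0) = 1: C = 1 - 2/5 = 3/5
Particular solution: y = 2/5 + (3/5)e^(-5x)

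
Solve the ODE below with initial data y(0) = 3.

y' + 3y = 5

General solution: y = 5/3 + Ce^(-3x)
Applying y(0) = 3: C = 3 - 5/3 = 4/3
Particular solution: y = 5/3 + (4/3)e^(-3x)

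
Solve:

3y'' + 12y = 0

Characteristic equation: 3r² + 12 = 0
Divide by 3: r² + 4 = 0
Roots: r = ±2i (complex conjugates)
General solution: y = C₁cos(2x) + C₂sin(2x)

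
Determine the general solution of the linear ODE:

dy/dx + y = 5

Using integrating factor method:

General solution: y = 5 + Ce^(-x)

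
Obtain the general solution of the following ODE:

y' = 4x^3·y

Separating variables and integrating:
ln|y| = x^4 + C

General solution: y = Ce^(x^4)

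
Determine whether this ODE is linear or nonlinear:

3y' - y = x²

Linear (y and its derivatives appear to the first power only, no products of y terms)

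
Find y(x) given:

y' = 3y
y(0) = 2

General solution: y = Ce^(3x)
Applying IC y(0) = 2:
Particular solution: y = 2e^(3x)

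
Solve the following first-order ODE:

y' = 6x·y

Separating variables and integrating:
ln|y| = 3x^2 + C

General solution: y = Ce^(3x^2)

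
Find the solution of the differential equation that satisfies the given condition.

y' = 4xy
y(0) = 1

General solution: y = Ce^(2x²)
Applying IC y(0) = 1:
Particular solution: y = e^(2x²)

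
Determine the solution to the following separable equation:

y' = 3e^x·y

Separating variables and integrating:
ln|y| = 3e^x + C

General solution: y = Ce^(3e^x)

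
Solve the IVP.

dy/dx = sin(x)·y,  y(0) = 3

General solution: y = Ce^(-cos(x))
Applying IC y(0) = 3:
Particular solution: y = 3e^(1-cos(x))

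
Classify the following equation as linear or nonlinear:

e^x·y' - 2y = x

Linear (y and its derivatives appear to the first power only, no products of y terms)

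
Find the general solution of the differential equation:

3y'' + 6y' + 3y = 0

Characteristic equation: 3r² + 6r + 3 = 0
Divide by 3: r² + 2r + 1 = 0
Factored: (r + 1)² = 0
Repeated root: r = -1
General solution: y = (C₁ + C₂x)e^(-x)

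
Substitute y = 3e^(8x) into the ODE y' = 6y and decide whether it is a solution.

Verification:
y = 3e^(8x)
y' = 24e^(8x)
But 6y = 18e^(8x)
y' ≠ 6y — the derivative does not match

No, it is not a solution.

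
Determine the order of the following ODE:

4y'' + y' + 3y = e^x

The order is 2 (highest derivative is of order 2).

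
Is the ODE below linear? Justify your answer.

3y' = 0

Yes. Linear (y and its derivatives appear to the first power only, no products of y terms)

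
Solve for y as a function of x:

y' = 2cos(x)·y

Separating variables and integrating:
ln|y| = 2sin(x) + C

General solution: y = Ce^(2sin(x))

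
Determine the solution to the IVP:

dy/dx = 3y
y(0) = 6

General solution: y = Ce^(3x)
Applying IC y(0) = 6:
Particular solution: y = 6e^(3x)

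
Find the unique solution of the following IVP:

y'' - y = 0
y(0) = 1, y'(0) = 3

General solution: y = C₁e^x + C₂e^(-x)
Applying ICs: C₁ = 2, C₂ = -1
Particular solution: y = 2e^x - e^(-x)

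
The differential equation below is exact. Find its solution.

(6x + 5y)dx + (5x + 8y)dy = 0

Verify exactness: ∂M/∂y = ∂N/∂x ✓
Find F(x,y) such that ∂F/∂x = M, ∂F/∂y = N
Solution: 3x² + 5xy + 4y² = C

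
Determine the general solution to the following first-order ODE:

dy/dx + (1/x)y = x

Using integrating factor method:

General solution: y = (1/3)x^2 + C/x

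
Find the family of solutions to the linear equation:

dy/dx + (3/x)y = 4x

Using integrating factor method:

General solution: y = (4/5)x^2 + Cx^(-3)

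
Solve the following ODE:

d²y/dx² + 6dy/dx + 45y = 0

Characteristic equation: r² + 6r + 45 = 0
Roots: r = -3 ± 6i (complex conjugates)
General solution: y = e^(-3x)(C₁cos(6x) + C₂sin(6x))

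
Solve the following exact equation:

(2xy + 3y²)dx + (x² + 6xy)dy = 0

Verify exactness: ∂M/∂y = ∂N/∂x ✓
Find F(x,y) such that ∂F/∂x = M, ∂F/∂y = N
Solution: x²y + 3xy² = C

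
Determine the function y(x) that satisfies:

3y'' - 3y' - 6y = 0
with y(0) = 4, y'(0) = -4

General solution: y = C₁e^(2x) + C₂e^(-x)
Applying ICs: C₁ = 0, C₂ = 4
Particular solution: y = 4e^(-x)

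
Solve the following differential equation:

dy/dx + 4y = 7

Using integrating factor method:

General solution: y = 7/4 + Ce^(-4x)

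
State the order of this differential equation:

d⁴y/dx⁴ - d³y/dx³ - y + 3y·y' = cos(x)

The order is 4 (highest derivative is of order 4).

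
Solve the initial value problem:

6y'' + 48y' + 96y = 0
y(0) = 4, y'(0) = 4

General solution: y = (C₁ + C₂x)e^(-4x)
Repeated root r = -4
Applying ICs: C₁ = 4, C₂ = 20
Particular solution: y = (4 + 20x)e^(-4x)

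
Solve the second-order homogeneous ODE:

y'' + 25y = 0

Characteristic equation: r² + 25 = 0
Roots: r = ±5i (complex conjugates)
General solution: y = C₁cos(5x) + C₂sin(5x)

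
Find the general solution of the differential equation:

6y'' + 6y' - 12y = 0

Characteristic equation: 6r² + 6r - 12 = 0
Divide by 6: r² + r - 2 = 0
Roots: r = 1, -2 (distinct real)
General solution: y = C₁e^x + C₂e^(-2x)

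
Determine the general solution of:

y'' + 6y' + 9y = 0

Characteristic equation: r² + 6r + 9 = 0
Factored: (r + 3)² = 0
Repeated root: r = -3
General solution: y = (C₁ + C₂x)e^(-3x)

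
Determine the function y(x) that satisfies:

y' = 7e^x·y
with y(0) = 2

General solution: y = Ce^(7e^x)
Applying IC y(0) = 2:
Particular solution: y = 2e^(7(e^x - 1))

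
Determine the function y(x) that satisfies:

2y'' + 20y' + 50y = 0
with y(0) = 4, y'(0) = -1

General solution: y = (C₁ + C₂x)e^(-5x)
Repeated root r = -5
Applying ICs: C₁ = 4, C₂ = 19
Particular solution: y = (4 + 19x)e^(-5x)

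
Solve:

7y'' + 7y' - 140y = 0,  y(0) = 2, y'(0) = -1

General solution: y = C₁e^(4x) + C₂e^(-5x)
Applying ICs: C₁ = 1, C₂ = 1
Particular solution: y = e^(4x) + e^(-5x)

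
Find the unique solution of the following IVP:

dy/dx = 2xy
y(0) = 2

General solution: y = Ce^(x²)
Applying IC y(0) = 2:
Particular solution: y = 2e^(x²)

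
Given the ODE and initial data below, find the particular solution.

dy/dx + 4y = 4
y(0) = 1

General solution: y = 1 + Ce^(-4x)
Applying y(0) = 1: C = 1 - 1 = 0
Particular solution: y = 1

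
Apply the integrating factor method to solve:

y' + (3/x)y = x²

Using integrating factor method:

General solution: y = (1/6)x^3 + Cx^(-3)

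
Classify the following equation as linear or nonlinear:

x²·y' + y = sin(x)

Linear (y and its derivatives appear to the first power only, no products of y terms)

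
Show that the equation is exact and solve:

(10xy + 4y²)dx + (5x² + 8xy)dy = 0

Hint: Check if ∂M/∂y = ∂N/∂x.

Verify exactness: ∂M/∂y = ∂N/∂x ✓
Find F(x,y) such that ∂F/∂x = M, ∂F/∂y = N
Solution: 5x²y + 4xy² = C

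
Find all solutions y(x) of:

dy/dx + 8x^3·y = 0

Using integrating factor method:

General solution: y = Ce^(-2x^4)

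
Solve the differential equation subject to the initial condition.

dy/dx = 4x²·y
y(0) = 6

General solution: y = Ce^(4x³/3)
Applying IC y(0) = 6:
Particular solution: y = 6e^(4x³/3)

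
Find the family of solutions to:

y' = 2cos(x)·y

Separating variables and integrating:
ln|y| = 2sin(x) + C

General solution: y = Ce^(2sin(x))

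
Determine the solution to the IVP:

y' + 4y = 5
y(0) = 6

General solution: y = 5/4 + Ce^(-4x)
Applying y(0) = 6: C = 6 - 5/4 = 19/4
Particular solution: y = 5/4 + (19/4)e^(-4x)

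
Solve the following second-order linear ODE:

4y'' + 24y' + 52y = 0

Characteristic equation: 4r² + 24r + 52 = 0
Divide by 4: r² + 6r + 13 = 0
Roots: r = -3 ± 2i (complex conjugates)
General solution: y = e^(-3x)(C₁cos(2x) + C₂sin(2x))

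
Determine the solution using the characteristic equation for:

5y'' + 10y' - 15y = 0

Characteristic equation: 5r² + 10r - 15 = 0
Divide by 5: r² + 2r - 3 = 0
Roots: r = 1, -3 (distinct real)
General solution: y = C₁e^x + C₂e^(-3x)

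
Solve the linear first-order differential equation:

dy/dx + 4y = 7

Using integrating factor method:

General solution: y = 7/4 + Ce^(-4x)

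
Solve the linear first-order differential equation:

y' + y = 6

Using integrating factor method:

General solution: y = 6 + Ce^(-x)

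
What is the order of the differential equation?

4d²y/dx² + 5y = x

The order is 2 (highest derivative is of order 2).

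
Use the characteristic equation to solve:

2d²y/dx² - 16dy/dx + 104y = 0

Characteristic equation: 2r² - 16r + 104 = 0
Divide by 2: r² - 8r + 52 = 0
Roots: r = 4 ± 6i (complex conjugates)
General solution: y = e^(4x)(C₁cos(6x) + C₂sin(6x))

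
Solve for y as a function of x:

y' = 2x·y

Separating variables and integrating:
ln|y| = x^2 + C

General solution: y = Ce^(x^2)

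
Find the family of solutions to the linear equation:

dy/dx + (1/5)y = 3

Using integrating factor method:

General solution: y = 15 + Ce^(-x/5)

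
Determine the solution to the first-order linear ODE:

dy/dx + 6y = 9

Using integrating factor method:

General solution: y = 3/2 + Ce^(-6x)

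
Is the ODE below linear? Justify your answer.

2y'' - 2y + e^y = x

No. Nonlinear (e^y is nonlinear in y)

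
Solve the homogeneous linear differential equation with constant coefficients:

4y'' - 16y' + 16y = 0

Characteristic equation: 4r² - 16r + 16 = 0
Divide by 4: r² - 4r + 4 = 0
Factored: (r - 2)² = 0
Repeated root: r = 2
General solution: y = (C₁ + C₂x)e^(2x)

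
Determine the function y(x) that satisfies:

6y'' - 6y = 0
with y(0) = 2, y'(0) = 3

General solution: y = C₁e^x + C₂e^(-x)
Applying ICs: C₁ = 5/2, C₂ = -1/2
Particular solution: y = (5/2)e^x - (1/2)e^(-x)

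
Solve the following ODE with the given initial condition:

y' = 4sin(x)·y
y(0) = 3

General solution: y = Ce^(-4cos(x))
Applying IC y(0) = 3:
Particular solution: y = 3e^(4(1-cos(x)))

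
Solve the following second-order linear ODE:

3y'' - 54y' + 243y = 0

Characteristic equation: 3r² - 54r + 243 = 0
Divide by 3: r² - 18r + 81 = 0
Factored: (r - 9)² = 0
Repeated root: r = 9
General solution: y = (C₁ + C₂x)e^(9x)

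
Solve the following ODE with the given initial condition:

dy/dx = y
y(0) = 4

General solution: y = Ce^x
Applying IC y(0) = 4:
Particular solution: y = 4e^x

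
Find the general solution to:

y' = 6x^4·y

Separating variables and integrating:
ln|y| = 6x^5/5 + C

General solution: y = Ce^(6x^5/5)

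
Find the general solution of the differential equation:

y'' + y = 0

Characteristic equation: r² + 1 = 0
Roots: r = ±i (complex conjugates)
General solution: y = C₁cos(x) + C₂sin(x)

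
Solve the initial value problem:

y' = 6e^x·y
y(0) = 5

General solution: y = Ce^(6e^x)
Applying IC y(0) = 5:
Particular solution: y = 5e^(6(e^x - 1))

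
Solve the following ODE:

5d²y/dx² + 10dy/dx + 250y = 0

Characteristic equation: 5r² + 10r + 250 = 0
Divide by 5: r² + 2r + 50 = 0
Roots: r = -1 ± 7i (complex conjugates)
General solution: y = e^(-x)(C₁cos(7x) + C₂sin(7x))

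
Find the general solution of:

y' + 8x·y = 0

Using integrating factor method:

General solution: y = Ce^(-4x^2)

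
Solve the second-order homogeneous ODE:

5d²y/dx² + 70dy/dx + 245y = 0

Characteristic equation: 5r² + 70r + 245 = 0
Divide by 5: r² + 14r + 49 = 0
Factored: (r + 7)² = 0
Repeated root: r = -7
General solution: y = (C₁ + C₂x)e^(-7x)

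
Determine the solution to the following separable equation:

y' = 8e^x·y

Separating variables and integrating:
ln|y| = 8e^x + C

General solution: y = Ce^(8e^x)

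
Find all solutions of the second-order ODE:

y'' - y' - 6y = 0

Characteristic equation: r² - r - 6 = 0
Roots: r = 3, -2 (distinct real)
General solution: y = C₁e^(3x) + C₂e^(-2x)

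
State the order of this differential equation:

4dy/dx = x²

The order is 1 (highest derivative is of order 1).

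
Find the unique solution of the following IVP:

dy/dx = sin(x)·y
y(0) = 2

General solution: y = Ce^(-cos(x))
Applying IC y(0) = 2:
Particular solution: y = 2e^(1-cos(x))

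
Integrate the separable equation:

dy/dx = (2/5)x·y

Separating variables and integrating:
ln|y| = x^2/5 + C

General solution: y = Ce^(x^2/5)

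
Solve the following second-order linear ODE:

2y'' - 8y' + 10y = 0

Characteristic equation: 2r² - 8r + 10 = 0
Divide by 2: r² - 4r + 5 = 0
Roots: r = 2 ± i (complex conjugates)
General solution: y = e^(2x)(C₁cos(x) + C₂sin(x))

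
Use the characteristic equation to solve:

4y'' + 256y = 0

Characteristic equation: 4r² + 256 = 0
Divide by 4: r² + 64 = 0
Roots: r = ±8i (complex conjugates)
General solution: y = C₁cos(8x) + C₂sin(8x)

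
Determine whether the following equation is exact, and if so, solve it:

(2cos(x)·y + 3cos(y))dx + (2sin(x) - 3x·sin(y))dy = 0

Verify exactness: ∂M/∂y = ∂N/∂x ✓
Find F(x,y) such that ∂F/∂x = M, ∂F/∂y = N
Solution: 2sin(x)·y + 3x·cos(y) = C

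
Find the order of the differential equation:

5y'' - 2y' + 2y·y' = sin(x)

The order is 2 (highest derivative is of order 2).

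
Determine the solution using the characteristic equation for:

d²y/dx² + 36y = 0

Characteristic equation: r² + 36 = 0
Roots: r = ±6i (complex conjugates)
General solution: y = C₁cos(6x) + C₂sin(6x)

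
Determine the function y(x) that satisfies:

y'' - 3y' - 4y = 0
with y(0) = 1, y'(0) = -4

General solution: y = C₁e^(4x) + C₂e^(-x)
Applying ICs: C₁ = -3/5, C₂ = 8/5
Particular solution: y = -(3/5)e^(4x) + (8/5)e^(-x)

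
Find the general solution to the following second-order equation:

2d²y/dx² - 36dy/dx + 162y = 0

Characteristic equation: 2r² - 36r + 162 = 0
Divide by 2: r² - 18r + 81 = 0
Factored: (r - 9)² = 0
Repeated root: r = 9
General solution: y = (C₁ + C₂x)e^(9x)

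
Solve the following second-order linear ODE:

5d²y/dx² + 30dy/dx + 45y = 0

Characteristic equation: 5r² + 30r + 45 = 0
Divide by 5: r² + 6r + 9 = 0
Factored: (r + 3)² = 0
Repeated root: r = -3
General solution: y = (C₁ + C₂x)e^(-3x)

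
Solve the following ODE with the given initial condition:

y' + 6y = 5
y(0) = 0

General solution: y = 5/6 + Ce^(-6x)
Applying y(0) = 0: C = 0 - 5/6 = -5/6
Particular solution: y = 5/6 - (5/6)e^(-6x)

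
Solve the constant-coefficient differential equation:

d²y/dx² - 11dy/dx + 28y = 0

Characteristic equation: r² - 11r + 28 = 0
Roots: r = 4, 7 (distinct real)
General solution: y = C₁e^(4x) + C₂e^(7x)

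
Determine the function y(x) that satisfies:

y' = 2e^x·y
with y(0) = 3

General solution: y = Ce^(2e^x)
Applying IC y(0) = 3:
Particular solution: y = 3e^(2(e^x - 1))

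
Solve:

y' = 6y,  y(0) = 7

General solution: y = Ce^(6x)
Applying IC y(0) = 7:
Particular solution: y = 7e^(6x)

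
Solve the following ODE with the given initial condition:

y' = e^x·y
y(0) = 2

General solution: y = Ce^(e^x)
Applying IC y(0) = 2:
Particular solution: y = 2e^(e^x - 1)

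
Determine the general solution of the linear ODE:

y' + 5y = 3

Using integrating factor method:

General solution: y = 3/5 + Ce^(-5x)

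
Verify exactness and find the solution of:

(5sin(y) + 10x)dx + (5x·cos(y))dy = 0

Verify exactness: ∂M/∂y = ∂N/∂x ✓
Find F(x,y) such that ∂F/∂x = M, ∂F/∂y = N
Solution: 5x·sin(y) + 5x² = C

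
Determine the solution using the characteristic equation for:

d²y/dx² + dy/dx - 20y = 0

Characteristic equation: r² + r - 20 = 0
Roots: r = 4, -5 (distinct real)
General solution: y = C₁e^(4x) + C₂e^(-5x)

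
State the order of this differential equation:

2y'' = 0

The order is 2 (highest derivative is of order 2).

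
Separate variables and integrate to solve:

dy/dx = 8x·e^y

Separating variables and integrating:
-e^(-y) = 4x² + C

General solution: y = -ln(C - 4x²)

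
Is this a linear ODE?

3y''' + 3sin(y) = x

No. Nonlinear (sin(y) is nonlinear in y)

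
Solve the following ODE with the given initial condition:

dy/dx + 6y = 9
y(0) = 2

General solution: y = 3/2 + Ce^(-6x)
Applying y(0) = 2: C = 2 - 3/2 = 1/2
Particular solution: y = 3/2 + (1/2)e^(-6x)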